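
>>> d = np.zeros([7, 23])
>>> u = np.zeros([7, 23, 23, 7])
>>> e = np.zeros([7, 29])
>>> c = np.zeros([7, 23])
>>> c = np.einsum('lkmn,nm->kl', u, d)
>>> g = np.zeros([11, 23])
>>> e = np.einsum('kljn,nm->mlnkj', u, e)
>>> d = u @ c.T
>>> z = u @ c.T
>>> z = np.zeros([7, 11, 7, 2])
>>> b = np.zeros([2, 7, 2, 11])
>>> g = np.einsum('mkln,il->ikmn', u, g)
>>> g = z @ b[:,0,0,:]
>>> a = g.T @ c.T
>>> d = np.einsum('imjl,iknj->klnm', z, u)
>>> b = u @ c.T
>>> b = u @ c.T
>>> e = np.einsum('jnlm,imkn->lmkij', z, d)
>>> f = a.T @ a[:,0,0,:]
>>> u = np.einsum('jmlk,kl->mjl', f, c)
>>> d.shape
(23, 2, 23, 11)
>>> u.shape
(11, 23, 7)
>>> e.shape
(7, 2, 23, 23, 7)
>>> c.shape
(23, 7)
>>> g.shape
(7, 11, 7, 11)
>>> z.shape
(7, 11, 7, 2)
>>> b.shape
(7, 23, 23, 23)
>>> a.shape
(11, 7, 11, 23)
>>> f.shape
(23, 11, 7, 23)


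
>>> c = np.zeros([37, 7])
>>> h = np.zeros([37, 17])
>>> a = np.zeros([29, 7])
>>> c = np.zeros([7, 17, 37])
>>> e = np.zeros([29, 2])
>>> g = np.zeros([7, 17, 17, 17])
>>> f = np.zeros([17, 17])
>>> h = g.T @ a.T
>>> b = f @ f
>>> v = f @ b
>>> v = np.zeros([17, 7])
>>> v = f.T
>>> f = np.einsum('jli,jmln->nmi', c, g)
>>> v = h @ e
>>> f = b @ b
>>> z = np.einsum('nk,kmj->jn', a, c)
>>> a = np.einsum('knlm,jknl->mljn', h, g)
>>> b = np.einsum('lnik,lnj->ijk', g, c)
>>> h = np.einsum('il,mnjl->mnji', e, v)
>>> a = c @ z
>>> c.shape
(7, 17, 37)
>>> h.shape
(17, 17, 17, 29)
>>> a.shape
(7, 17, 29)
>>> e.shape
(29, 2)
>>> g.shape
(7, 17, 17, 17)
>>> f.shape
(17, 17)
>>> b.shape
(17, 37, 17)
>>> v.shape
(17, 17, 17, 2)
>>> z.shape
(37, 29)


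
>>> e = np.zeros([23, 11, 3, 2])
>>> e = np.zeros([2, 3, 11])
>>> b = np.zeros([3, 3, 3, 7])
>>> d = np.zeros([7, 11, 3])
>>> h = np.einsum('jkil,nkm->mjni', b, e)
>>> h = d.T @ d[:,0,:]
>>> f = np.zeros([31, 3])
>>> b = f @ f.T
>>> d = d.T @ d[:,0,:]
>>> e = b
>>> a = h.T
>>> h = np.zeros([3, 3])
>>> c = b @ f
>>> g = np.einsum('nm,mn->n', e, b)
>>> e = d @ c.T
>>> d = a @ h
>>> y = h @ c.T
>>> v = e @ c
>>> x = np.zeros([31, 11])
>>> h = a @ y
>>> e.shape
(3, 11, 31)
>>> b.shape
(31, 31)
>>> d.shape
(3, 11, 3)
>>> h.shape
(3, 11, 31)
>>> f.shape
(31, 3)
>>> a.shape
(3, 11, 3)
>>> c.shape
(31, 3)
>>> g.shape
(31,)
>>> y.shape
(3, 31)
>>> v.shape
(3, 11, 3)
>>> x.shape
(31, 11)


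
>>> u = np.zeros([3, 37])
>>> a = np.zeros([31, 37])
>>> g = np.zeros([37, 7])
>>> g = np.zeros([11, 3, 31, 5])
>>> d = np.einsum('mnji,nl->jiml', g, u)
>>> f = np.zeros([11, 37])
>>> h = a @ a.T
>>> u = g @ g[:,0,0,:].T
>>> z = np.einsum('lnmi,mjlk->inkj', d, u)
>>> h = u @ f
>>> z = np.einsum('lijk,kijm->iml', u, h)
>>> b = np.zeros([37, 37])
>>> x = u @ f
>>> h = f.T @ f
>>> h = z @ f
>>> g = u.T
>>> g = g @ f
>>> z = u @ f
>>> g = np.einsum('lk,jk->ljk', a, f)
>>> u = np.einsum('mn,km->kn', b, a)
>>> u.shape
(31, 37)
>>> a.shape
(31, 37)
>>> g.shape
(31, 11, 37)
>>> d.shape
(31, 5, 11, 37)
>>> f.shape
(11, 37)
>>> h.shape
(3, 37, 37)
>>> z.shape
(11, 3, 31, 37)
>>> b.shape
(37, 37)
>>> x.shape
(11, 3, 31, 37)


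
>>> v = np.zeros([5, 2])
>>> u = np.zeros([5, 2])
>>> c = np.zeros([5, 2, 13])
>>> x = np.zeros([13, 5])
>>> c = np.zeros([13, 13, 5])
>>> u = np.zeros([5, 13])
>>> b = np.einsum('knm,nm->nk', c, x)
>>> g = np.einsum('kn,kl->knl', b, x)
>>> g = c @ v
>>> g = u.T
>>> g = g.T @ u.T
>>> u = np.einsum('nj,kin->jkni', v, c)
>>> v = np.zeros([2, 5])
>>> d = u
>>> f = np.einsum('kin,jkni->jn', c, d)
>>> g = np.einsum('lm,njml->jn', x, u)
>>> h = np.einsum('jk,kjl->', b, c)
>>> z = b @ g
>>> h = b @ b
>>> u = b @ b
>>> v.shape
(2, 5)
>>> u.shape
(13, 13)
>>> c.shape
(13, 13, 5)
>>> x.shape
(13, 5)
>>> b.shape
(13, 13)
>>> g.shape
(13, 2)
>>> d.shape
(2, 13, 5, 13)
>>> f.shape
(2, 5)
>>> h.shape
(13, 13)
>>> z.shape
(13, 2)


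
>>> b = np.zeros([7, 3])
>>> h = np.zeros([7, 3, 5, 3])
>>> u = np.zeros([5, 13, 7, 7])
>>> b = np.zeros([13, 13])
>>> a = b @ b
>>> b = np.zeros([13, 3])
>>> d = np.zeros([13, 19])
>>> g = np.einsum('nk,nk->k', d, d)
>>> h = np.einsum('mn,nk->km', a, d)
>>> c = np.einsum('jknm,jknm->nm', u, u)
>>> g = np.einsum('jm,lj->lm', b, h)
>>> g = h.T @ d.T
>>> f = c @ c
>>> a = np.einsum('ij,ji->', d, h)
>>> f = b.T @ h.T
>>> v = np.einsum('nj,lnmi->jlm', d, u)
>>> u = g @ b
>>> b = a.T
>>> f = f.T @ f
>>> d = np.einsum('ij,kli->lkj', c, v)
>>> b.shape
()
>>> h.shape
(19, 13)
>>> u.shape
(13, 3)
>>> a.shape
()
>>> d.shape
(5, 19, 7)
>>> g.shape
(13, 13)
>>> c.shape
(7, 7)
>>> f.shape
(19, 19)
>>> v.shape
(19, 5, 7)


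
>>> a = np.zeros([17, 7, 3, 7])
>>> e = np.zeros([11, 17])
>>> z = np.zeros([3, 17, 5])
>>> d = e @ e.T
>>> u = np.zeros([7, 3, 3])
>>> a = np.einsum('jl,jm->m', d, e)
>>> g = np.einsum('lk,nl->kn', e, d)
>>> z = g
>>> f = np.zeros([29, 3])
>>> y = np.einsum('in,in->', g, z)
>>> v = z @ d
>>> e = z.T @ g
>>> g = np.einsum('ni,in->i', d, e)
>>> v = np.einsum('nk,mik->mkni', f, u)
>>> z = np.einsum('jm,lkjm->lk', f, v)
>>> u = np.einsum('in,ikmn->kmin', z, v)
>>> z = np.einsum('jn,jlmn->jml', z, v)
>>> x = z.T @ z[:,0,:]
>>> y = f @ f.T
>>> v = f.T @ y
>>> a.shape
(17,)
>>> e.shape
(11, 11)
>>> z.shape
(7, 29, 3)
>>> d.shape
(11, 11)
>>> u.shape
(3, 29, 7, 3)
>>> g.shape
(11,)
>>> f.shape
(29, 3)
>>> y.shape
(29, 29)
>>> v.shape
(3, 29)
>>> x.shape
(3, 29, 3)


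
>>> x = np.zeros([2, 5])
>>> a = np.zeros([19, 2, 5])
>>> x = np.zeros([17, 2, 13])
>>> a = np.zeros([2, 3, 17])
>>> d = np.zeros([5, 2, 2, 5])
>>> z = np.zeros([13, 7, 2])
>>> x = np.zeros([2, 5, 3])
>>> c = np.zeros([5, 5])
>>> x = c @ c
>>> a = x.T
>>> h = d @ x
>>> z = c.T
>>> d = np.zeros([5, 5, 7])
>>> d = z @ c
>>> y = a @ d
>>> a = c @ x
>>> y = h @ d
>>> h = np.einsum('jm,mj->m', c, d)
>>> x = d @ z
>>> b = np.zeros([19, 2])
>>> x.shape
(5, 5)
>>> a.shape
(5, 5)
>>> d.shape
(5, 5)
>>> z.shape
(5, 5)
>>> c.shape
(5, 5)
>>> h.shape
(5,)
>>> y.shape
(5, 2, 2, 5)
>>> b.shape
(19, 2)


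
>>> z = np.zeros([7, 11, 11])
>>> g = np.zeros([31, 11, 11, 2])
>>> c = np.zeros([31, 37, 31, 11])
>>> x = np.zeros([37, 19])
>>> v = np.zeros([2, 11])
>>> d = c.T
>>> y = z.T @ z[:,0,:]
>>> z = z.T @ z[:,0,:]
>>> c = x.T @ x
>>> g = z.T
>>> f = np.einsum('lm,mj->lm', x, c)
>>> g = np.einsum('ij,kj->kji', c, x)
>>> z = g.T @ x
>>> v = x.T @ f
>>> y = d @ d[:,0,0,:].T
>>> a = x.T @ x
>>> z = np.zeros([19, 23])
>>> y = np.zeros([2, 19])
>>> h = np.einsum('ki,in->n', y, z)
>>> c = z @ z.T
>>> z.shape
(19, 23)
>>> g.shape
(37, 19, 19)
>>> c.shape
(19, 19)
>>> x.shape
(37, 19)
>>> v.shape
(19, 19)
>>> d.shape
(11, 31, 37, 31)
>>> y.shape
(2, 19)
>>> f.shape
(37, 19)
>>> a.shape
(19, 19)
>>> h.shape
(23,)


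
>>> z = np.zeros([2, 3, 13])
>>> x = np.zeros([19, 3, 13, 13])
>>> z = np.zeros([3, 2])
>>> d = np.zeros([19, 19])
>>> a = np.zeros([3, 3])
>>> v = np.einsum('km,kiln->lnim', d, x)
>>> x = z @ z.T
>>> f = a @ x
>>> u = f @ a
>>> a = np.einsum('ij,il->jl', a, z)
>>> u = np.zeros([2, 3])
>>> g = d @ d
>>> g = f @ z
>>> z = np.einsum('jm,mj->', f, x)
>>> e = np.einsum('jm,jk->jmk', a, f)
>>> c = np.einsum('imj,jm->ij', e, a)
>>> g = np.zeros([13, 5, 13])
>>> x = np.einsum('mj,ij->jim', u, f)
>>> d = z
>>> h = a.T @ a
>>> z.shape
()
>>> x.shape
(3, 3, 2)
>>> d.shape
()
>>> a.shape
(3, 2)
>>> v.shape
(13, 13, 3, 19)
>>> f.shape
(3, 3)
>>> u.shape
(2, 3)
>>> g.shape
(13, 5, 13)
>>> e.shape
(3, 2, 3)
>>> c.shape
(3, 3)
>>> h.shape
(2, 2)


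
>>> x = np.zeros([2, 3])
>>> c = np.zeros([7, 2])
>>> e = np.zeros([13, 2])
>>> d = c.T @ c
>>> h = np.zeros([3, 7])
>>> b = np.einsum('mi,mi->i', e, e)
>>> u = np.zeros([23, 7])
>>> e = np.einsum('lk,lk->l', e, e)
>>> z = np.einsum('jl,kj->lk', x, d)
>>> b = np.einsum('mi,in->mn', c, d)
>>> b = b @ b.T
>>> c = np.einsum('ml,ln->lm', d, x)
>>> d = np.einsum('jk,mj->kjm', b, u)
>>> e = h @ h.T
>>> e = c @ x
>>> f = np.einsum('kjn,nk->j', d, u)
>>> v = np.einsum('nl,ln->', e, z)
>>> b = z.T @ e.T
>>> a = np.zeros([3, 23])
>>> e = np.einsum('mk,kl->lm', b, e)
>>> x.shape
(2, 3)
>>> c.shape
(2, 2)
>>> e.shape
(3, 2)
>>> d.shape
(7, 7, 23)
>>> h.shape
(3, 7)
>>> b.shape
(2, 2)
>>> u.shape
(23, 7)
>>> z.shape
(3, 2)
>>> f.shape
(7,)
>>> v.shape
()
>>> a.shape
(3, 23)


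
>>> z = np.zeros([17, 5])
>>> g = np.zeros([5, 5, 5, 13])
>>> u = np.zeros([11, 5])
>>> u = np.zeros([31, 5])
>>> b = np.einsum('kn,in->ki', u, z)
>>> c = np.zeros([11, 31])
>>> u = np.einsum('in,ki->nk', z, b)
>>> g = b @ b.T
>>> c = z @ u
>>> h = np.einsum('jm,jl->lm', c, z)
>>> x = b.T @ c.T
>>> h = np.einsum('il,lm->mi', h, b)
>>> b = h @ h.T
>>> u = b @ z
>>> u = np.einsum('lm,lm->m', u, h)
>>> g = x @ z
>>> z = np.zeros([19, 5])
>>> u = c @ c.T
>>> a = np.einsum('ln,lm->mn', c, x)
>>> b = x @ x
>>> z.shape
(19, 5)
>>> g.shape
(17, 5)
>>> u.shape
(17, 17)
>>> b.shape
(17, 17)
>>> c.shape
(17, 31)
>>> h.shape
(17, 5)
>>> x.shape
(17, 17)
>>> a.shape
(17, 31)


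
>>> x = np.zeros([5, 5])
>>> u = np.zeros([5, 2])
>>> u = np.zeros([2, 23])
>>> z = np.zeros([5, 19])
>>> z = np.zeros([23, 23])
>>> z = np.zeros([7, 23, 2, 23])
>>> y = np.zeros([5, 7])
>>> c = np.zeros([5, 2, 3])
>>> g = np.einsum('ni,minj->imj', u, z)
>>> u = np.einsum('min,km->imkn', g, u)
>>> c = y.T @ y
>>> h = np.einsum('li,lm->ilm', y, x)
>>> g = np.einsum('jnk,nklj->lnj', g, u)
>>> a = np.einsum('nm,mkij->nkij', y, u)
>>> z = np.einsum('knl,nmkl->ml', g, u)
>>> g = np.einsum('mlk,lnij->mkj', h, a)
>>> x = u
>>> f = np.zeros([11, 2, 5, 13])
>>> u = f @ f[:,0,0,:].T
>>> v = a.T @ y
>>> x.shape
(7, 23, 2, 23)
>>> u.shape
(11, 2, 5, 11)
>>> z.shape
(23, 23)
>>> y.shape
(5, 7)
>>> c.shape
(7, 7)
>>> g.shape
(7, 5, 23)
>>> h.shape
(7, 5, 5)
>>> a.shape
(5, 23, 2, 23)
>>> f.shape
(11, 2, 5, 13)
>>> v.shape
(23, 2, 23, 7)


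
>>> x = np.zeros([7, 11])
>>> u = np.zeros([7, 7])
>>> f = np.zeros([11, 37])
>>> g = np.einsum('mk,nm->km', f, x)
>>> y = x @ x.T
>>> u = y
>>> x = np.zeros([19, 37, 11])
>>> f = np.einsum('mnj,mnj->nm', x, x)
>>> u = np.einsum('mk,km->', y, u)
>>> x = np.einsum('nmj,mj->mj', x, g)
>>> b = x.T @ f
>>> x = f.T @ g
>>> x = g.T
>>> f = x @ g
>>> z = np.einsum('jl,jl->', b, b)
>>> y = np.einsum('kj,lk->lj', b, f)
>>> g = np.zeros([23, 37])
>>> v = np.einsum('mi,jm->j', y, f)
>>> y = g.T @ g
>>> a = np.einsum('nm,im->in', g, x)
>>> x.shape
(11, 37)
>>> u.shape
()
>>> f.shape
(11, 11)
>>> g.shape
(23, 37)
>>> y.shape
(37, 37)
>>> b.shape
(11, 19)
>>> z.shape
()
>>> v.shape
(11,)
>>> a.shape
(11, 23)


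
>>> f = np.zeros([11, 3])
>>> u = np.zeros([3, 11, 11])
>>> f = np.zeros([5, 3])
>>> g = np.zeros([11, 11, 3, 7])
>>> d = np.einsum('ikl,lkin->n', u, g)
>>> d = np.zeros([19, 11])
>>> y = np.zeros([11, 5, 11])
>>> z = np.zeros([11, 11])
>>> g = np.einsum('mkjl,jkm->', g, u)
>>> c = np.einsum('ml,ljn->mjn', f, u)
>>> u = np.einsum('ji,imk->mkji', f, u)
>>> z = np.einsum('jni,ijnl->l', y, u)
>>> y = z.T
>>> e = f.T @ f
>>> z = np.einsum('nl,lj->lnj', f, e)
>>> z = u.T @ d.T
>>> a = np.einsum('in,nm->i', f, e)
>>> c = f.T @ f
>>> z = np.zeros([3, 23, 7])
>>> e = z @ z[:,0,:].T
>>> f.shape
(5, 3)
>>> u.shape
(11, 11, 5, 3)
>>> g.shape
()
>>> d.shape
(19, 11)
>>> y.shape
(3,)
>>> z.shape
(3, 23, 7)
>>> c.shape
(3, 3)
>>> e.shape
(3, 23, 3)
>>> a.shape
(5,)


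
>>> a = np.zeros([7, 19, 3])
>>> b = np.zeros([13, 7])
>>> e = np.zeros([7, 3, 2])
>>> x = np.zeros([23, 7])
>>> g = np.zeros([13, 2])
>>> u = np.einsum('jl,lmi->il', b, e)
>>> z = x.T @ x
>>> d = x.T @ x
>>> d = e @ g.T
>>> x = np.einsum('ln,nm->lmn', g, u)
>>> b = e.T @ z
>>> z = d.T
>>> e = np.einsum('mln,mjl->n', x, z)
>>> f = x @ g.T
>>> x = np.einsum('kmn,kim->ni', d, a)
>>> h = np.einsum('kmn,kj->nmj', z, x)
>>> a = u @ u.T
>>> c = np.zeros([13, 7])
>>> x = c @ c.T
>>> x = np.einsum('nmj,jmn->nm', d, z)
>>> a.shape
(2, 2)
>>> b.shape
(2, 3, 7)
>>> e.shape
(2,)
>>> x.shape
(7, 3)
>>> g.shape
(13, 2)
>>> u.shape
(2, 7)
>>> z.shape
(13, 3, 7)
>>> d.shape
(7, 3, 13)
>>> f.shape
(13, 7, 13)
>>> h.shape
(7, 3, 19)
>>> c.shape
(13, 7)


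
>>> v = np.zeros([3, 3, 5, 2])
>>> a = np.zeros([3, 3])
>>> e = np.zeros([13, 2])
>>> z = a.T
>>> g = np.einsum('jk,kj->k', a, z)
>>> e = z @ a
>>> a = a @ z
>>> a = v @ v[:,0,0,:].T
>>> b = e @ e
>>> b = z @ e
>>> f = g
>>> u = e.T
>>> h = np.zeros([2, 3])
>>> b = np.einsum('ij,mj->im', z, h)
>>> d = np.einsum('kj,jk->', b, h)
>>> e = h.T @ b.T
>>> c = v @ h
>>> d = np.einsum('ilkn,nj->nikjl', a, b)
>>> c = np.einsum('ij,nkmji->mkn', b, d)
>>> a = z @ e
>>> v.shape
(3, 3, 5, 2)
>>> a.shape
(3, 3)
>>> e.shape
(3, 3)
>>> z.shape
(3, 3)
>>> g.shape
(3,)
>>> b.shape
(3, 2)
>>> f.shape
(3,)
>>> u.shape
(3, 3)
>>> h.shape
(2, 3)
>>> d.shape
(3, 3, 5, 2, 3)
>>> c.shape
(5, 3, 3)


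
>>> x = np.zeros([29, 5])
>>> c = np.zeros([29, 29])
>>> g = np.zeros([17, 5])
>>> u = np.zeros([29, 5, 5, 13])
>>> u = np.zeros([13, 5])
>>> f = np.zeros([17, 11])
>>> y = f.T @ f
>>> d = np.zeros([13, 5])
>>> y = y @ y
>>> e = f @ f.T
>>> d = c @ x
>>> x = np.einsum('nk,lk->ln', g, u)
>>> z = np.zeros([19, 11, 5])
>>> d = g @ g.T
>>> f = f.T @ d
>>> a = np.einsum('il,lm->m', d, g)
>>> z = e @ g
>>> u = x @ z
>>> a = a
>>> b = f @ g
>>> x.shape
(13, 17)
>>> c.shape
(29, 29)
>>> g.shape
(17, 5)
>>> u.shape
(13, 5)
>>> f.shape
(11, 17)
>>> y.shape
(11, 11)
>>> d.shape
(17, 17)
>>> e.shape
(17, 17)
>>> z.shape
(17, 5)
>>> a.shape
(5,)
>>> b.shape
(11, 5)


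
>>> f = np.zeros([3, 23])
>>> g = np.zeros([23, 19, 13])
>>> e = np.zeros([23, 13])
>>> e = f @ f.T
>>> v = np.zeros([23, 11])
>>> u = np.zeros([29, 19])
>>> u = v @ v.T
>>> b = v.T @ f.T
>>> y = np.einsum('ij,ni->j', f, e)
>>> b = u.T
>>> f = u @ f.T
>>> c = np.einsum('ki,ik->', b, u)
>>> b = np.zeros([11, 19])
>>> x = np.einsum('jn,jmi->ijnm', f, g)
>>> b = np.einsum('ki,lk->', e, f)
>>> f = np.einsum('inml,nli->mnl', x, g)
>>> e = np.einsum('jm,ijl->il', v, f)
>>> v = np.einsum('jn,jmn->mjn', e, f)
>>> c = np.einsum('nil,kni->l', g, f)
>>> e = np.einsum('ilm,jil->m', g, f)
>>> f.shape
(3, 23, 19)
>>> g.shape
(23, 19, 13)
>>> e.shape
(13,)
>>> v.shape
(23, 3, 19)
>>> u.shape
(23, 23)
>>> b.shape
()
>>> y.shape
(23,)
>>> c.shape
(13,)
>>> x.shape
(13, 23, 3, 19)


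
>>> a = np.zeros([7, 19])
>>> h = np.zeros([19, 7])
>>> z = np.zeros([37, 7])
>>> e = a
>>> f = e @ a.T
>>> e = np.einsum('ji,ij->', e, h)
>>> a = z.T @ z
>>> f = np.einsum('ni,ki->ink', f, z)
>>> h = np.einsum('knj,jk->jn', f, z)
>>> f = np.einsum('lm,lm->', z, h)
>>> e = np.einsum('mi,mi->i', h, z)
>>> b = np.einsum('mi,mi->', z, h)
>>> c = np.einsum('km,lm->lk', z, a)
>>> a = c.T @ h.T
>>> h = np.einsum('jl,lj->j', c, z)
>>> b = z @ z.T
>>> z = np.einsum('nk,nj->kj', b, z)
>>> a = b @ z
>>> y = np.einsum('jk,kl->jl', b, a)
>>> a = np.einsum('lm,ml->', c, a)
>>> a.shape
()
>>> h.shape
(7,)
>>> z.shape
(37, 7)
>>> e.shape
(7,)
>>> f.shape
()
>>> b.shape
(37, 37)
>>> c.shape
(7, 37)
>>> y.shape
(37, 7)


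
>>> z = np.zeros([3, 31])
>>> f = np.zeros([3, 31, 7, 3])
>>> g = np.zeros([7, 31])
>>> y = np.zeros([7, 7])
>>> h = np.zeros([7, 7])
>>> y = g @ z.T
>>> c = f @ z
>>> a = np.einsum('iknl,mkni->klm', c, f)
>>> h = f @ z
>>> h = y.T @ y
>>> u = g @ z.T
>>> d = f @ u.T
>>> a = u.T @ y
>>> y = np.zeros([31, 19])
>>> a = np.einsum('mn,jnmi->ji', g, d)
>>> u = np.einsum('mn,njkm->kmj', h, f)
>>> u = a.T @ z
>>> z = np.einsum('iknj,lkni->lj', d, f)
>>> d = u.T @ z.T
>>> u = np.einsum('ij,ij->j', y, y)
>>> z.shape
(3, 7)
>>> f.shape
(3, 31, 7, 3)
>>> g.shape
(7, 31)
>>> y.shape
(31, 19)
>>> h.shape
(3, 3)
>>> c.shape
(3, 31, 7, 31)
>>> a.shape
(3, 7)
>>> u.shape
(19,)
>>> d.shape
(31, 3)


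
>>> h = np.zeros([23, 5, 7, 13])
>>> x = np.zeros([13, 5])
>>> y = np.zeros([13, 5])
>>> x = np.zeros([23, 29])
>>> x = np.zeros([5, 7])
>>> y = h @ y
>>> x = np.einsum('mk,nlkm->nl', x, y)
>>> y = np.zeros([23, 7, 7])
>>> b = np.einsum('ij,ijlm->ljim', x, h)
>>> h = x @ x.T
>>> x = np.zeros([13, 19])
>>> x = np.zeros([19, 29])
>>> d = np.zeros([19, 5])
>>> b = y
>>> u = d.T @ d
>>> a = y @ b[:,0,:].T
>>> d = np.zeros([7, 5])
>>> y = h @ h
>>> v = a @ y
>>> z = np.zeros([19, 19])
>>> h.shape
(23, 23)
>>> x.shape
(19, 29)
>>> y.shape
(23, 23)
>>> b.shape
(23, 7, 7)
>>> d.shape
(7, 5)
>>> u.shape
(5, 5)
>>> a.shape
(23, 7, 23)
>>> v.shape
(23, 7, 23)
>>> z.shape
(19, 19)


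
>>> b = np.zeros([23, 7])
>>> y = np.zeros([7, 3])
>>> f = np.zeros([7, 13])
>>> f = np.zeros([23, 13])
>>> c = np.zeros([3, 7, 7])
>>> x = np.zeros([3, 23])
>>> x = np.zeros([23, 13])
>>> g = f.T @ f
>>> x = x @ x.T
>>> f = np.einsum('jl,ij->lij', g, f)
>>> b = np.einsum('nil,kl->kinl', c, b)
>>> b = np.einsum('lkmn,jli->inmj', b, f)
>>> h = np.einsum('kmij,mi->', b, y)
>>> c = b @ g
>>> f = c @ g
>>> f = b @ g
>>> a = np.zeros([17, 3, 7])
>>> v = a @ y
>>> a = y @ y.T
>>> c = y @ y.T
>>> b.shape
(13, 7, 3, 13)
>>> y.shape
(7, 3)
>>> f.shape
(13, 7, 3, 13)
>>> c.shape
(7, 7)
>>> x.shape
(23, 23)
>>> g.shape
(13, 13)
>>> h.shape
()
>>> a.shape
(7, 7)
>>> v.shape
(17, 3, 3)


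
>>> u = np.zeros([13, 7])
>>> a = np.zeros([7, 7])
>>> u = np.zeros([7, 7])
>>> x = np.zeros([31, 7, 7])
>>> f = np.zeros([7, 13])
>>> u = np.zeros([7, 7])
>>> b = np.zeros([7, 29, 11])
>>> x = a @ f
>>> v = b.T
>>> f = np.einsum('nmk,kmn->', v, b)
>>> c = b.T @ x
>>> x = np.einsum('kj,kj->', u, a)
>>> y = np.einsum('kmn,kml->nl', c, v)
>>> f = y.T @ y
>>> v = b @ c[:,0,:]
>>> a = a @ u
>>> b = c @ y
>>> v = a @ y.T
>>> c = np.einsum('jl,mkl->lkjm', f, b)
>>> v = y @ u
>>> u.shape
(7, 7)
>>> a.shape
(7, 7)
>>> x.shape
()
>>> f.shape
(7, 7)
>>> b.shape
(11, 29, 7)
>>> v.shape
(13, 7)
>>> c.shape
(7, 29, 7, 11)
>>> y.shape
(13, 7)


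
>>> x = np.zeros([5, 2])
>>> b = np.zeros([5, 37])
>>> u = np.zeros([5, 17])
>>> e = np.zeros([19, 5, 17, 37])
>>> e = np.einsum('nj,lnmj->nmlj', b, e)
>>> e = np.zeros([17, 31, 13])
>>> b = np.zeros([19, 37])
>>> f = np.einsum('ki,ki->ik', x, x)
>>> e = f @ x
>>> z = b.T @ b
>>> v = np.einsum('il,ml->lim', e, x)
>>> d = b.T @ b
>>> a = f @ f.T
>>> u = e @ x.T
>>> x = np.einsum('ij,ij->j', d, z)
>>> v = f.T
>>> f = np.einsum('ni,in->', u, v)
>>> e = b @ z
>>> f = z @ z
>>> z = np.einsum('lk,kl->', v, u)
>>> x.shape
(37,)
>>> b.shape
(19, 37)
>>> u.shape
(2, 5)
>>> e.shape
(19, 37)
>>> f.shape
(37, 37)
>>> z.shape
()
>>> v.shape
(5, 2)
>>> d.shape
(37, 37)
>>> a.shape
(2, 2)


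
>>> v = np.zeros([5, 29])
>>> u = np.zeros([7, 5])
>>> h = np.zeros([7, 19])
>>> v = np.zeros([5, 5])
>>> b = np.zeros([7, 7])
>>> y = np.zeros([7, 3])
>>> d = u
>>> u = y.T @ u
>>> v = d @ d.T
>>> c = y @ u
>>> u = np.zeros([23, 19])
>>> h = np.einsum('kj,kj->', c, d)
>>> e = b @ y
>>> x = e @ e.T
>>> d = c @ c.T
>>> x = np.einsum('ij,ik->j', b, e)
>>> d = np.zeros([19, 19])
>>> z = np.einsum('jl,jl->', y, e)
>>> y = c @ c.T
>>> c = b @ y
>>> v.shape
(7, 7)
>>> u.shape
(23, 19)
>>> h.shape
()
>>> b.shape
(7, 7)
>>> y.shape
(7, 7)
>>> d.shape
(19, 19)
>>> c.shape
(7, 7)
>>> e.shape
(7, 3)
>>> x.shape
(7,)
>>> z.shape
()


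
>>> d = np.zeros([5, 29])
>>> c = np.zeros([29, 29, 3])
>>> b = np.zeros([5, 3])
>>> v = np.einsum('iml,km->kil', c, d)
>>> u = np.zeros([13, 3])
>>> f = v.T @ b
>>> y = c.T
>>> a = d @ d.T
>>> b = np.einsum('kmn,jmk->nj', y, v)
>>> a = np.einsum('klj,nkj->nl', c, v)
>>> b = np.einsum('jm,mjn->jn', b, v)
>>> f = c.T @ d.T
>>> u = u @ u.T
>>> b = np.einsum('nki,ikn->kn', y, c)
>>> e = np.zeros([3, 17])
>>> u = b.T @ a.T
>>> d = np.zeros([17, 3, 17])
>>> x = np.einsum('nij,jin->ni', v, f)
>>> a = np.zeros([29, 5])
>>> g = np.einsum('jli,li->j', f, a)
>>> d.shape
(17, 3, 17)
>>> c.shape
(29, 29, 3)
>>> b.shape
(29, 3)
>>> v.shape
(5, 29, 3)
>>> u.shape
(3, 5)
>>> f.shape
(3, 29, 5)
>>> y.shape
(3, 29, 29)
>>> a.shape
(29, 5)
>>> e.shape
(3, 17)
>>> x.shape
(5, 29)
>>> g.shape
(3,)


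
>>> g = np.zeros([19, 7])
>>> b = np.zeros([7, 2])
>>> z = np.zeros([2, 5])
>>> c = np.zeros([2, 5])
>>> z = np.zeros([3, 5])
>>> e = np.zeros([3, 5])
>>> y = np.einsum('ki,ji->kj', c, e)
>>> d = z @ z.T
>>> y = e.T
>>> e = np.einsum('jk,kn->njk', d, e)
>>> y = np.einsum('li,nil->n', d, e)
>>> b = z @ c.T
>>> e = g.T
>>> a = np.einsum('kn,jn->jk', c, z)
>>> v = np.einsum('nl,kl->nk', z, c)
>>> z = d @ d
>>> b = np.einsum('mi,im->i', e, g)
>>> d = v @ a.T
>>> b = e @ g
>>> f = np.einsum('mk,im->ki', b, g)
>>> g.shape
(19, 7)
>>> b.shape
(7, 7)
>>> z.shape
(3, 3)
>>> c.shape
(2, 5)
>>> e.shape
(7, 19)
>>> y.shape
(5,)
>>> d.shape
(3, 3)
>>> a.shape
(3, 2)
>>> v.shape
(3, 2)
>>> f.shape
(7, 19)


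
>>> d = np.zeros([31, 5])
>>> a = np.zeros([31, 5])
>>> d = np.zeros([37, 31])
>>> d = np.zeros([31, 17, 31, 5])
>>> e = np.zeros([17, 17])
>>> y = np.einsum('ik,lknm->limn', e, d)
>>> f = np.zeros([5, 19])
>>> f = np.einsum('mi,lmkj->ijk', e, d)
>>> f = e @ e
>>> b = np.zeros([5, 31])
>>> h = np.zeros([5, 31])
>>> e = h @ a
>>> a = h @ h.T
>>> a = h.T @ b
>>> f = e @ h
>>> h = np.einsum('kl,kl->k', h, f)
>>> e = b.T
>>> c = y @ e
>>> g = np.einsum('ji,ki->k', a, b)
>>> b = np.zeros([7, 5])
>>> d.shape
(31, 17, 31, 5)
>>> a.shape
(31, 31)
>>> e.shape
(31, 5)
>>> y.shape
(31, 17, 5, 31)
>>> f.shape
(5, 31)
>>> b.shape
(7, 5)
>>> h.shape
(5,)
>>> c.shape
(31, 17, 5, 5)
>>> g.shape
(5,)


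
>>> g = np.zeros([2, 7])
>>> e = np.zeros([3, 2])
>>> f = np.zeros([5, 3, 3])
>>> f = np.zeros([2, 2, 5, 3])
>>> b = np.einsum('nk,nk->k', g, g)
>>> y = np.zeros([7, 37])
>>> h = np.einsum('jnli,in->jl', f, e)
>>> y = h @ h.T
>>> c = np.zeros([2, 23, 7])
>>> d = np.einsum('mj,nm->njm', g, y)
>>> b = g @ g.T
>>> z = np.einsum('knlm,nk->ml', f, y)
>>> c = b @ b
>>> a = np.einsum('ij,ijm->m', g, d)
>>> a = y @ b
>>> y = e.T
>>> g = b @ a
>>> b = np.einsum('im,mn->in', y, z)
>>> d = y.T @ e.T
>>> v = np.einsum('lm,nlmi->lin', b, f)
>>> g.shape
(2, 2)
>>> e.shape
(3, 2)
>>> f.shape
(2, 2, 5, 3)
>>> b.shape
(2, 5)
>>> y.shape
(2, 3)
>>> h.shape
(2, 5)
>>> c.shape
(2, 2)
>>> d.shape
(3, 3)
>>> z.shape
(3, 5)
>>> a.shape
(2, 2)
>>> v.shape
(2, 3, 2)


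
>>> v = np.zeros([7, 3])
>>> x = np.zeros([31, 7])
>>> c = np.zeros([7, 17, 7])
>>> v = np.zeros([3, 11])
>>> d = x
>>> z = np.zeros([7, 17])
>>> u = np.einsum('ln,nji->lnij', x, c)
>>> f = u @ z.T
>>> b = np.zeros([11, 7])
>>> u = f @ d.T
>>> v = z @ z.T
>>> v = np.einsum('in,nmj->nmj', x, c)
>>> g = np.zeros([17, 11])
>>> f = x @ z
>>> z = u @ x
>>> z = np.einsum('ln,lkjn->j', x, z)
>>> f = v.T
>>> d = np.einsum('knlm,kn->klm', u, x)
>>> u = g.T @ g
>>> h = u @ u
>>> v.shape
(7, 17, 7)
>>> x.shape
(31, 7)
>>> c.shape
(7, 17, 7)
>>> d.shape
(31, 7, 31)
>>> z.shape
(7,)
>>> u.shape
(11, 11)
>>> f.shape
(7, 17, 7)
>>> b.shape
(11, 7)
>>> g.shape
(17, 11)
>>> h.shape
(11, 11)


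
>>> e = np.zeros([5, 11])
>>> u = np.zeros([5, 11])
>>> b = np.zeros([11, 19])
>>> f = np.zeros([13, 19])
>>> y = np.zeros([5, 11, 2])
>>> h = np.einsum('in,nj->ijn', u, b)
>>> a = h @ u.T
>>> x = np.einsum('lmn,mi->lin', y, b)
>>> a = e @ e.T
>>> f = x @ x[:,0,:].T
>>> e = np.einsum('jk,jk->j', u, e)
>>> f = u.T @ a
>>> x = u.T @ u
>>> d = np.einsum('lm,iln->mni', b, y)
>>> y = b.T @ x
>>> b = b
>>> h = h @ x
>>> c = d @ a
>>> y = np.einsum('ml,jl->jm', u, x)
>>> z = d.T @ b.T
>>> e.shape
(5,)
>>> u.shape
(5, 11)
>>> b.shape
(11, 19)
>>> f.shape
(11, 5)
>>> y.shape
(11, 5)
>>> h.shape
(5, 19, 11)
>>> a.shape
(5, 5)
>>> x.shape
(11, 11)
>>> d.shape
(19, 2, 5)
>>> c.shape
(19, 2, 5)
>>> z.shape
(5, 2, 11)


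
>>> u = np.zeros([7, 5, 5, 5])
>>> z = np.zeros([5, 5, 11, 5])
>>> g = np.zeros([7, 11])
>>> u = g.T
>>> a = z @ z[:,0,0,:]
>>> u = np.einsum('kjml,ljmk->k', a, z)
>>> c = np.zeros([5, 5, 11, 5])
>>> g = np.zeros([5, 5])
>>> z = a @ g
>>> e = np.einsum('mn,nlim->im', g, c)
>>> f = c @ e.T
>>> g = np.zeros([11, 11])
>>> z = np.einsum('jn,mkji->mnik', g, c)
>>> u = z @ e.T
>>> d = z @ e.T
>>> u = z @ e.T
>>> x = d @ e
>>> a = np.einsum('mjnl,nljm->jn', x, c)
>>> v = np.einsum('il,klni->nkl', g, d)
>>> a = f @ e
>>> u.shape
(5, 11, 5, 11)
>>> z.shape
(5, 11, 5, 5)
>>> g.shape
(11, 11)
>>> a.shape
(5, 5, 11, 5)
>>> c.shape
(5, 5, 11, 5)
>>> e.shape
(11, 5)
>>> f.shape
(5, 5, 11, 11)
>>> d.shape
(5, 11, 5, 11)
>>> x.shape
(5, 11, 5, 5)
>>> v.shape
(5, 5, 11)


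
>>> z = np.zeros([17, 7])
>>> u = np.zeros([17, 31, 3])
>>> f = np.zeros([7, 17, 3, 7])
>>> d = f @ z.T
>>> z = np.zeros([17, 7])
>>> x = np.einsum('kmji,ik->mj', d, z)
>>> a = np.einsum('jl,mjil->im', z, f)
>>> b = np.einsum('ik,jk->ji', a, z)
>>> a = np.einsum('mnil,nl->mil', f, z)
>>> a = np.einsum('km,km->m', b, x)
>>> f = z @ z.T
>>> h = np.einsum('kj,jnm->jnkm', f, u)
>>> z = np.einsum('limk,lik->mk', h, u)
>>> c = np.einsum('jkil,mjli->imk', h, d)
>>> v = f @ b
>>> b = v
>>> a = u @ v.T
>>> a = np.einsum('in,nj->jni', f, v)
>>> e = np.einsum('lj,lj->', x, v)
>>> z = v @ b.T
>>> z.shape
(17, 17)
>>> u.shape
(17, 31, 3)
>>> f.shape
(17, 17)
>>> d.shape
(7, 17, 3, 17)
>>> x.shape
(17, 3)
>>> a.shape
(3, 17, 17)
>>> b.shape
(17, 3)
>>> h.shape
(17, 31, 17, 3)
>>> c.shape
(17, 7, 31)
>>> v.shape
(17, 3)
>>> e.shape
()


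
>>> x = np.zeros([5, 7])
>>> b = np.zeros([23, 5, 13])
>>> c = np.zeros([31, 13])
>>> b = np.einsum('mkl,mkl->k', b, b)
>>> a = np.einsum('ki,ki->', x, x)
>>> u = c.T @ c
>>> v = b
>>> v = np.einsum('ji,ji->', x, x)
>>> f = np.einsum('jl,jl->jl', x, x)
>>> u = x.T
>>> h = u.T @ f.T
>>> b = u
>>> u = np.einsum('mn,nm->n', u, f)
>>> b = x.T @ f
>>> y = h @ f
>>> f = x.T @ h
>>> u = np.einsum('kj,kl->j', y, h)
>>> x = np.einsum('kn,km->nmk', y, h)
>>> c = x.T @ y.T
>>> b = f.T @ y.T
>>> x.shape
(7, 5, 5)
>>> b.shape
(5, 5)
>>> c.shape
(5, 5, 5)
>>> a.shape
()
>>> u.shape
(7,)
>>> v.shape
()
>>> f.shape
(7, 5)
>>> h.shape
(5, 5)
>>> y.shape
(5, 7)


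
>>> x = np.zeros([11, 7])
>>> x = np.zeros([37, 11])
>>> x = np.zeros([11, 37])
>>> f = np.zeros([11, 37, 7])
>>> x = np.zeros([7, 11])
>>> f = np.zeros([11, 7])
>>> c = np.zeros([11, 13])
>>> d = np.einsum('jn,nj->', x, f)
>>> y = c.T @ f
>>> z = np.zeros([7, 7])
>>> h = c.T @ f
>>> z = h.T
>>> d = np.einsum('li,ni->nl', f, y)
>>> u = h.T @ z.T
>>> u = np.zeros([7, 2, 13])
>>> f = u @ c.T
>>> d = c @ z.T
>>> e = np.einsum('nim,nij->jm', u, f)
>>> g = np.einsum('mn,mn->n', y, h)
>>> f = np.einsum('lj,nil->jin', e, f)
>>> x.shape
(7, 11)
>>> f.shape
(13, 2, 7)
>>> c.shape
(11, 13)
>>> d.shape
(11, 7)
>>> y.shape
(13, 7)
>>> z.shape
(7, 13)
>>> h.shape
(13, 7)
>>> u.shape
(7, 2, 13)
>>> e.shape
(11, 13)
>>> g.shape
(7,)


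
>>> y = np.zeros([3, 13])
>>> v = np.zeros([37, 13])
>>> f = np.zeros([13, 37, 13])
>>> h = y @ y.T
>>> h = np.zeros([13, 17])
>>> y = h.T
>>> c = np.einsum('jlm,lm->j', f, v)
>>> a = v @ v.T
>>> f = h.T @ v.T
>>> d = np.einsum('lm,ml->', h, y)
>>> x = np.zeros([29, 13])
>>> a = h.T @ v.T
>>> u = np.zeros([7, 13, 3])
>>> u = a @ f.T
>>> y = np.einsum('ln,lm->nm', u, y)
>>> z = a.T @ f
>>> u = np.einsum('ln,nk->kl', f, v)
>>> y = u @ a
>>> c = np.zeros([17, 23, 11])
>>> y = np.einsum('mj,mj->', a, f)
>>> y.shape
()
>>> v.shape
(37, 13)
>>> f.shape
(17, 37)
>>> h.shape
(13, 17)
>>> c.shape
(17, 23, 11)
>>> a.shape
(17, 37)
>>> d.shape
()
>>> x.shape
(29, 13)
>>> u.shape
(13, 17)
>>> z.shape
(37, 37)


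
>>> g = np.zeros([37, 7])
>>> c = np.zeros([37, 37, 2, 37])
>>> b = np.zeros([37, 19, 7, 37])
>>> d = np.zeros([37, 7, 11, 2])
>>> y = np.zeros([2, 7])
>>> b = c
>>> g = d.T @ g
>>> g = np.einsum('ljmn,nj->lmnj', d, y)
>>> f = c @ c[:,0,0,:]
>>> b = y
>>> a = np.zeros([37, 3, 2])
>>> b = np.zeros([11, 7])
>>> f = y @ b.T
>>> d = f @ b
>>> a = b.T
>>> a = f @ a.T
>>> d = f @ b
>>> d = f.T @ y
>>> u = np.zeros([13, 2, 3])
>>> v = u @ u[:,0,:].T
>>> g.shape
(37, 11, 2, 7)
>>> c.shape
(37, 37, 2, 37)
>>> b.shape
(11, 7)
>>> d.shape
(11, 7)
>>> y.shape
(2, 7)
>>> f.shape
(2, 11)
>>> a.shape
(2, 7)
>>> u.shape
(13, 2, 3)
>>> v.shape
(13, 2, 13)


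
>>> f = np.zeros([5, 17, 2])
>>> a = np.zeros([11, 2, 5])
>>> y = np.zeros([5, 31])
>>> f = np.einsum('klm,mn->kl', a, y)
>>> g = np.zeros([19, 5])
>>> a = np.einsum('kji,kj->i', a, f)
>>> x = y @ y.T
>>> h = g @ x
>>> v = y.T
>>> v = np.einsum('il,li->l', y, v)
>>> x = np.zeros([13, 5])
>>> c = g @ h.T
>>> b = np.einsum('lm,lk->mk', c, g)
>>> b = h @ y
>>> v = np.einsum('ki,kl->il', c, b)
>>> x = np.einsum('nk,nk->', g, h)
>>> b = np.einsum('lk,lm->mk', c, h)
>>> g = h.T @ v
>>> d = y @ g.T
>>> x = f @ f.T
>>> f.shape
(11, 2)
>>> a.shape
(5,)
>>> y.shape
(5, 31)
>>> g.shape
(5, 31)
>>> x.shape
(11, 11)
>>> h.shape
(19, 5)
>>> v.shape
(19, 31)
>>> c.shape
(19, 19)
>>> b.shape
(5, 19)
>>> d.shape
(5, 5)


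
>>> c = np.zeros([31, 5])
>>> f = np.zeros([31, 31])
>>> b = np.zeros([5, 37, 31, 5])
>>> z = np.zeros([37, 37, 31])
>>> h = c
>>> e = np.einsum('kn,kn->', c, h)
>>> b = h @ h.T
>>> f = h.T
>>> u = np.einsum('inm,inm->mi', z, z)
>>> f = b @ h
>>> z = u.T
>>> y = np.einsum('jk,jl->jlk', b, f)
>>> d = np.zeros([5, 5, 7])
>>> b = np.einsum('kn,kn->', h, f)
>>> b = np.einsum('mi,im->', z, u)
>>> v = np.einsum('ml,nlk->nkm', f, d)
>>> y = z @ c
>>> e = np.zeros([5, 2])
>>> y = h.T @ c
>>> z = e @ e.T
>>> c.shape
(31, 5)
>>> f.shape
(31, 5)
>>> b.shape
()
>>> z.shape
(5, 5)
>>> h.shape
(31, 5)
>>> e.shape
(5, 2)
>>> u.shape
(31, 37)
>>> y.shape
(5, 5)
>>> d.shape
(5, 5, 7)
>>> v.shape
(5, 7, 31)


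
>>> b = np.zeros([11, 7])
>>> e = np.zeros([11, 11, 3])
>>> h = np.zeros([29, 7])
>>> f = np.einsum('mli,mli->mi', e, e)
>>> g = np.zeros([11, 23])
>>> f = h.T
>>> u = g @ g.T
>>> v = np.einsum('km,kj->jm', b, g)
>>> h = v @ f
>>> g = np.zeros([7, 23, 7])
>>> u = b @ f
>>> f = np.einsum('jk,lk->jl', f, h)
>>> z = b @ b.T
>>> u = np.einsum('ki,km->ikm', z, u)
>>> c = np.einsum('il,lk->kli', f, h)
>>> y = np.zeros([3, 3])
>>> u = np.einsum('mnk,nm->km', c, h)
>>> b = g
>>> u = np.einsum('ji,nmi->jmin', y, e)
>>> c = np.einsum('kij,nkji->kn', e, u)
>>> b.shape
(7, 23, 7)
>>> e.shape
(11, 11, 3)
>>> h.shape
(23, 29)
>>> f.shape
(7, 23)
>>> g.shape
(7, 23, 7)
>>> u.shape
(3, 11, 3, 11)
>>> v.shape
(23, 7)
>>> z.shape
(11, 11)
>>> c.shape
(11, 3)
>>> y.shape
(3, 3)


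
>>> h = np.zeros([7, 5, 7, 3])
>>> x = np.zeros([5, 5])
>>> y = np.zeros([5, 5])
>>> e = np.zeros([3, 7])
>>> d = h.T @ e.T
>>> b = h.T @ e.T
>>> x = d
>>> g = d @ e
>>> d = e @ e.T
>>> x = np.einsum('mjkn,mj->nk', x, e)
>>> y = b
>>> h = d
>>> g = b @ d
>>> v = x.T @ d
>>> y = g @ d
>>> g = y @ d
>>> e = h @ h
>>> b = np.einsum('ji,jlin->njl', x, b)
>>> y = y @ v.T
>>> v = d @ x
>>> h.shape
(3, 3)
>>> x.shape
(3, 5)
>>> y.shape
(3, 7, 5, 5)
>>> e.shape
(3, 3)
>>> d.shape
(3, 3)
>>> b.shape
(3, 3, 7)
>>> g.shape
(3, 7, 5, 3)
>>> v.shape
(3, 5)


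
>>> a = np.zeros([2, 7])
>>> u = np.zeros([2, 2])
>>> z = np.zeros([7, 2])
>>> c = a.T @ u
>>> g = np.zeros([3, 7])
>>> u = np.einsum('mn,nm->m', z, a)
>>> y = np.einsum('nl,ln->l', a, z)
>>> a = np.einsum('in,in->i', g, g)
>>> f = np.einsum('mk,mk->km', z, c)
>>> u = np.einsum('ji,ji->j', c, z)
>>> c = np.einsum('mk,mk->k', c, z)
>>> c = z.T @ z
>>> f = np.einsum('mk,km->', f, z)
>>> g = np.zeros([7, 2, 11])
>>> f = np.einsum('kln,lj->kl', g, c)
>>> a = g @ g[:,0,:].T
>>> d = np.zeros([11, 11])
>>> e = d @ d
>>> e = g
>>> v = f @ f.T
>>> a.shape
(7, 2, 7)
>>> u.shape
(7,)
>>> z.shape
(7, 2)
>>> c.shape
(2, 2)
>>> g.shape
(7, 2, 11)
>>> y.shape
(7,)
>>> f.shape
(7, 2)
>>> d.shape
(11, 11)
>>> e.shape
(7, 2, 11)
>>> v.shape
(7, 7)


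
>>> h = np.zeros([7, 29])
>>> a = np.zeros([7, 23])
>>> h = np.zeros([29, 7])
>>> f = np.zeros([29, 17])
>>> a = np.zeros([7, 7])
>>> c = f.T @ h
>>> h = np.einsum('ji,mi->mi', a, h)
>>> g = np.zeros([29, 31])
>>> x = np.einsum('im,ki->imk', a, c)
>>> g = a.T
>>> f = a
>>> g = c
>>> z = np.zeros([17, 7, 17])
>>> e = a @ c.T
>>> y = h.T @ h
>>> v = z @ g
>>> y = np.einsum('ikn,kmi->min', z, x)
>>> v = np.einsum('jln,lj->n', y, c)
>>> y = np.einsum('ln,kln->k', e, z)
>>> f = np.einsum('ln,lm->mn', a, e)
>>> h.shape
(29, 7)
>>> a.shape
(7, 7)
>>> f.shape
(17, 7)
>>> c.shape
(17, 7)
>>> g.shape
(17, 7)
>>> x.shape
(7, 7, 17)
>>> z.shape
(17, 7, 17)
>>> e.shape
(7, 17)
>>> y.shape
(17,)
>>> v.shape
(17,)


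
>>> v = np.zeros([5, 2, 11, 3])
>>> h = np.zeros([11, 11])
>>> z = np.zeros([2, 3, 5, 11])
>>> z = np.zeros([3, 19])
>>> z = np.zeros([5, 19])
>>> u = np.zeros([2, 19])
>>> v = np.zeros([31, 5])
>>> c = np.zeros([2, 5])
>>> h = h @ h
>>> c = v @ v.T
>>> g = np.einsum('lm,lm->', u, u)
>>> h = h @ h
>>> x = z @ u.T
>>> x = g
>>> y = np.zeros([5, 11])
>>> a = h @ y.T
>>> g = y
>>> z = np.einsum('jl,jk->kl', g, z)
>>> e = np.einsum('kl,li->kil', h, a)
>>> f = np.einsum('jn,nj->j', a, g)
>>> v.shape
(31, 5)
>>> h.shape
(11, 11)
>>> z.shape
(19, 11)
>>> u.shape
(2, 19)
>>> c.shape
(31, 31)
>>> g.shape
(5, 11)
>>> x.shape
()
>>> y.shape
(5, 11)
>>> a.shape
(11, 5)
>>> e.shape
(11, 5, 11)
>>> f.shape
(11,)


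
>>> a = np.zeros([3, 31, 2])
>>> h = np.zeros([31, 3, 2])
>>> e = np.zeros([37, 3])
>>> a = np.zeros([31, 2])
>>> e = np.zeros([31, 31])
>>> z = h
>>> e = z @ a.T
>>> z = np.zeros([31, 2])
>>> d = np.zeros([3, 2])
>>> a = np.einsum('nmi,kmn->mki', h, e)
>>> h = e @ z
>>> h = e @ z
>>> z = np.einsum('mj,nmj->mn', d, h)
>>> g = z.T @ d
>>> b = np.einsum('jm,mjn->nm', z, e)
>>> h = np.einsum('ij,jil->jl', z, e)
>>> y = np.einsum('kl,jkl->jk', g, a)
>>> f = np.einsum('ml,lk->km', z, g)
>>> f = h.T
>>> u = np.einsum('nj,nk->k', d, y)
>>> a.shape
(3, 31, 2)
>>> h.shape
(31, 31)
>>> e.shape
(31, 3, 31)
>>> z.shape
(3, 31)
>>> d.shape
(3, 2)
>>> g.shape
(31, 2)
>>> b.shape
(31, 31)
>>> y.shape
(3, 31)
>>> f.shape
(31, 31)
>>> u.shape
(31,)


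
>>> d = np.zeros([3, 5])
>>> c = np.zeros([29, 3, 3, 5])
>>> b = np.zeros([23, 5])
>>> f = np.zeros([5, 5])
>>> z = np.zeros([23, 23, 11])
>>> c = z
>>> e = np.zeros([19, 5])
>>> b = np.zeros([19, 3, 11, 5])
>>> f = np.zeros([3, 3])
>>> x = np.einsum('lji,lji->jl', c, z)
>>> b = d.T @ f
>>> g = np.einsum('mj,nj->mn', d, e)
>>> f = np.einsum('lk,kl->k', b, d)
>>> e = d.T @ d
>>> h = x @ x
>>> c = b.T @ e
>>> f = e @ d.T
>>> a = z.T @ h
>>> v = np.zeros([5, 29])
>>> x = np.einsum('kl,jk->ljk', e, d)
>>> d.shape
(3, 5)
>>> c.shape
(3, 5)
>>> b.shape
(5, 3)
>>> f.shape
(5, 3)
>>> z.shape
(23, 23, 11)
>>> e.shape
(5, 5)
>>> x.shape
(5, 3, 5)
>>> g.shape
(3, 19)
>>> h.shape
(23, 23)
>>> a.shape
(11, 23, 23)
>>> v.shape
(5, 29)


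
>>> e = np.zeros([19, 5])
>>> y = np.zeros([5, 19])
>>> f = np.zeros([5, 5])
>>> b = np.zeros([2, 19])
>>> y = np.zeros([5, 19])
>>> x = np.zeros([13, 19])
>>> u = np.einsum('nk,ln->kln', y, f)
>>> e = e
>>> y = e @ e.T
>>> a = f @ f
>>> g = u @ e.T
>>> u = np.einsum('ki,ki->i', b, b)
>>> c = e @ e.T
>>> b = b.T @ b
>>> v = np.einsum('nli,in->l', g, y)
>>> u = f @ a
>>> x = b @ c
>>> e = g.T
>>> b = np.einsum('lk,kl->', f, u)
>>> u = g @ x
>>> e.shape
(19, 5, 19)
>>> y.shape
(19, 19)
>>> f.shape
(5, 5)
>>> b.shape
()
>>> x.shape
(19, 19)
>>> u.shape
(19, 5, 19)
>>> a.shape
(5, 5)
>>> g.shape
(19, 5, 19)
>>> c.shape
(19, 19)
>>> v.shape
(5,)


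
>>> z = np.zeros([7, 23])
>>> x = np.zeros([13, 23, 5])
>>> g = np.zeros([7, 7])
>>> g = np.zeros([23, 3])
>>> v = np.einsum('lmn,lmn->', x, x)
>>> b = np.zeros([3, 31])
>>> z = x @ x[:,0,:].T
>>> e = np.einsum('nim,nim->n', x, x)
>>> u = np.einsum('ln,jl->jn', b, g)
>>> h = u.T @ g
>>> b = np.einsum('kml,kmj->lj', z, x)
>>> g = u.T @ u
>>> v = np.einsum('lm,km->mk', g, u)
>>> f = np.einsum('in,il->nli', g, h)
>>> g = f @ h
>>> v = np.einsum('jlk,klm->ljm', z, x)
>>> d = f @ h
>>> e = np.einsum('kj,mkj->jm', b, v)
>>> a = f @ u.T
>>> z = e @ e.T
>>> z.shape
(5, 5)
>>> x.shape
(13, 23, 5)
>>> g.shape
(31, 3, 3)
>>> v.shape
(23, 13, 5)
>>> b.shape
(13, 5)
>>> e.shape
(5, 23)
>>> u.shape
(23, 31)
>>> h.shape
(31, 3)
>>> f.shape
(31, 3, 31)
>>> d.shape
(31, 3, 3)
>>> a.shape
(31, 3, 23)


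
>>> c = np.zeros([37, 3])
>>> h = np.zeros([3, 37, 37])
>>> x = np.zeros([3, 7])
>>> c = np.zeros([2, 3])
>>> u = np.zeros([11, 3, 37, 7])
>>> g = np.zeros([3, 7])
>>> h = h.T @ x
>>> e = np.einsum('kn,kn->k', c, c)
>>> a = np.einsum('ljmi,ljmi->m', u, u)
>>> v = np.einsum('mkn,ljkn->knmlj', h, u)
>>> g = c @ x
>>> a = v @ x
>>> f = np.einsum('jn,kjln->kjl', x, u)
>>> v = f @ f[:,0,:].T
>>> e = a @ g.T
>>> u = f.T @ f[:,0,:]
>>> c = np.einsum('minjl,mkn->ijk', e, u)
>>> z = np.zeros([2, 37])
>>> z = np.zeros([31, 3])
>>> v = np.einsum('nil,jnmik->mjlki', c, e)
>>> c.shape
(7, 11, 3)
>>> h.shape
(37, 37, 7)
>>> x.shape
(3, 7)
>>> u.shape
(37, 3, 37)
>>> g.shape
(2, 7)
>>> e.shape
(37, 7, 37, 11, 2)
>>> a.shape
(37, 7, 37, 11, 7)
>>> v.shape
(37, 37, 3, 2, 11)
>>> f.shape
(11, 3, 37)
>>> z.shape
(31, 3)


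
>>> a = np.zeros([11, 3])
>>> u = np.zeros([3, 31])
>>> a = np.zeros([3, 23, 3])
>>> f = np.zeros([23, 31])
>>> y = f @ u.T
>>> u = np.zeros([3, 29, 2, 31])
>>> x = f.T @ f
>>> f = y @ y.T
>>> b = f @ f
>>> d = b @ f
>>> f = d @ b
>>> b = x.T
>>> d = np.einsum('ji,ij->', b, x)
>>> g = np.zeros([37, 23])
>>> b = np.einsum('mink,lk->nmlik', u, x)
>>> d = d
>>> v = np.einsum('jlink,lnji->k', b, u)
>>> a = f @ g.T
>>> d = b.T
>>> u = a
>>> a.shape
(23, 37)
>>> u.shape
(23, 37)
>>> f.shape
(23, 23)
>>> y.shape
(23, 3)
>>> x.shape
(31, 31)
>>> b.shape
(2, 3, 31, 29, 31)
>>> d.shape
(31, 29, 31, 3, 2)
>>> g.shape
(37, 23)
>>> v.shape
(31,)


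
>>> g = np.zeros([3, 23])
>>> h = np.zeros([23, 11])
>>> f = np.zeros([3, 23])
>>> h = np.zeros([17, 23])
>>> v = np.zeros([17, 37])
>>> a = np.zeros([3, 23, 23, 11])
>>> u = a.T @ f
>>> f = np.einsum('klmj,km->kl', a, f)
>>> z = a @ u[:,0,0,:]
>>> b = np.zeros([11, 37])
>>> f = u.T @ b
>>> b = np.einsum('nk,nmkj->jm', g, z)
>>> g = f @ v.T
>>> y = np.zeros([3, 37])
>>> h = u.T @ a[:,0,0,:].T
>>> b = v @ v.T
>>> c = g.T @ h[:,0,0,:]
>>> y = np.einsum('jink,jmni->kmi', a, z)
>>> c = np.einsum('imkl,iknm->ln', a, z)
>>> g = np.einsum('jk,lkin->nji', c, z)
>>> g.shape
(23, 11, 23)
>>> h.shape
(23, 23, 23, 3)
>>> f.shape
(23, 23, 23, 37)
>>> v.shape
(17, 37)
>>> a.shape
(3, 23, 23, 11)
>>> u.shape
(11, 23, 23, 23)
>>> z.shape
(3, 23, 23, 23)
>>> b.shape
(17, 17)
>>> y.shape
(11, 23, 23)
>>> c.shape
(11, 23)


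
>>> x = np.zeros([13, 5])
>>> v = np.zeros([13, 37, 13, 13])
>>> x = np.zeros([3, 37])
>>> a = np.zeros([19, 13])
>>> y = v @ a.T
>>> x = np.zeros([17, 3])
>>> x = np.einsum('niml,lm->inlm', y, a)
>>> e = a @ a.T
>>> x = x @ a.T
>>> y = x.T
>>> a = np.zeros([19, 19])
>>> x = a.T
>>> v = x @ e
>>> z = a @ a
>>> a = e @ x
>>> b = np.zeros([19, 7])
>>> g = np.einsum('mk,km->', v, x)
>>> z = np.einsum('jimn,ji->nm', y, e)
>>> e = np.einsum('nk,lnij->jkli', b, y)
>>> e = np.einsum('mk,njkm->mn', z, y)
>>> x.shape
(19, 19)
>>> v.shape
(19, 19)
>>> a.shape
(19, 19)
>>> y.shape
(19, 19, 13, 37)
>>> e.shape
(37, 19)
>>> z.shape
(37, 13)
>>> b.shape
(19, 7)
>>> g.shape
()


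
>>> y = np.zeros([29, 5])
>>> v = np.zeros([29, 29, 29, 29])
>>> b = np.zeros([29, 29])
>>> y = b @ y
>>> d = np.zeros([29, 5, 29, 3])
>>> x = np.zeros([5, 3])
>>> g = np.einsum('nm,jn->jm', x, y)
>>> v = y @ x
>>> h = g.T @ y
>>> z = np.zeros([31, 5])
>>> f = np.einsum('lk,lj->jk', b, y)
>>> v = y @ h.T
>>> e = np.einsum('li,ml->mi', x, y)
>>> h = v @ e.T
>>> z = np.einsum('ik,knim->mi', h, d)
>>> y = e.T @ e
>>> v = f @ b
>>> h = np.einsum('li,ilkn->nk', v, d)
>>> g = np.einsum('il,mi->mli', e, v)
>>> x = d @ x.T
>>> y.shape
(3, 3)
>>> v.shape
(5, 29)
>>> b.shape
(29, 29)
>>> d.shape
(29, 5, 29, 3)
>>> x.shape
(29, 5, 29, 5)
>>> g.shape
(5, 3, 29)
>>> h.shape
(3, 29)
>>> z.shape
(3, 29)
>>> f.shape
(5, 29)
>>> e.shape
(29, 3)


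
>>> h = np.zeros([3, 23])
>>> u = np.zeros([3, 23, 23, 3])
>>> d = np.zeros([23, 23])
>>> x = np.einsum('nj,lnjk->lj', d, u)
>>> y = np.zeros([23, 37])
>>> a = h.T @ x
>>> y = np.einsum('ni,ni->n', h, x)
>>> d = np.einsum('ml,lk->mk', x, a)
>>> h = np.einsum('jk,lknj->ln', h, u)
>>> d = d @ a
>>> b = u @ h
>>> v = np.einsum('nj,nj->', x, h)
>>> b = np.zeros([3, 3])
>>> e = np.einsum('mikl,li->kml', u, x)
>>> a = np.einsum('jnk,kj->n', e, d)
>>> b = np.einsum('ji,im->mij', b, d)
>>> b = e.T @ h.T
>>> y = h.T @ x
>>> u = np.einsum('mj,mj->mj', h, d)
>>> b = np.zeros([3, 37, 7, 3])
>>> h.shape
(3, 23)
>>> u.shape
(3, 23)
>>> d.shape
(3, 23)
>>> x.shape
(3, 23)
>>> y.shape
(23, 23)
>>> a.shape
(3,)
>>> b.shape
(3, 37, 7, 3)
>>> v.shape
()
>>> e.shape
(23, 3, 3)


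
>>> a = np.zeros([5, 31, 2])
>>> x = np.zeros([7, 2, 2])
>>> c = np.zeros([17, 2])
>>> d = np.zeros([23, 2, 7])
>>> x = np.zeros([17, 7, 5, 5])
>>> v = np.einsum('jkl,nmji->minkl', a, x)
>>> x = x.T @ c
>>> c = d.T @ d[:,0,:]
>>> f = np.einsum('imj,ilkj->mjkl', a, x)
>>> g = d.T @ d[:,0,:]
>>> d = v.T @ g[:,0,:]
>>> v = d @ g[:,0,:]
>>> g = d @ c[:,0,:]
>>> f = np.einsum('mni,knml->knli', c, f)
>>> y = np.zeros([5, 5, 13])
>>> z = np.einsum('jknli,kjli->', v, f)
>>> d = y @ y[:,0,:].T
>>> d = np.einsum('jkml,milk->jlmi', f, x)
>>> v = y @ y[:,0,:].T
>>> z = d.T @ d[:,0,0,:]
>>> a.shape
(5, 31, 2)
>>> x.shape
(5, 5, 7, 2)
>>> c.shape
(7, 2, 7)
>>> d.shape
(31, 7, 5, 5)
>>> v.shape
(5, 5, 5)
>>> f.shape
(31, 2, 5, 7)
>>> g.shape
(2, 31, 17, 5, 7)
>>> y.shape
(5, 5, 13)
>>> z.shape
(5, 5, 7, 5)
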